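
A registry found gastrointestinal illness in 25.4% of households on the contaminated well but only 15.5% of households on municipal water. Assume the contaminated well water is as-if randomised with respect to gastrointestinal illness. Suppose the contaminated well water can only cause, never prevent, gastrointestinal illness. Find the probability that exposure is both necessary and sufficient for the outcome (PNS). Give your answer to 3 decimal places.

PNS ≈ 0.099

p₁ = 0.254, p₀ = 0.155.
Under exogeneity and monotonicity, PNS = p₁ − p₀.
PNS = 0.254 − 0.155 = 0.099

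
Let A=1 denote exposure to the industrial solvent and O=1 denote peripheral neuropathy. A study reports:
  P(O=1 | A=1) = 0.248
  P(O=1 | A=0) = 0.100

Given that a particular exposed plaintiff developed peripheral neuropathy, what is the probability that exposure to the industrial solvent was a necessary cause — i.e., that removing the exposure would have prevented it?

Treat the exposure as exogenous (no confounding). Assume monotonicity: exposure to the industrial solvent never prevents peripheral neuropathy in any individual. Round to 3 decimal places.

PN ≈ 0.597

Let p₁ = 0.248, p₀ = 0.1.
Under exogeneity and monotonicity, PN = (p₁ − p₀) / p₁.
PN = (0.248 − 0.1) / 0.248 = 0.148 / 0.248 ≈ 0.5968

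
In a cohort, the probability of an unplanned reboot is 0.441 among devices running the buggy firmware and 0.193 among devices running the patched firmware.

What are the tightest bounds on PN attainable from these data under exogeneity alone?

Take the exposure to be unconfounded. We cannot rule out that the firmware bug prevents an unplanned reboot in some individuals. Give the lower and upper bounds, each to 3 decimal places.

Let p₁ = 0.441, p₀ = 0.193.
Under exogeneity alone the bounds on PN are max{0,(p₁−p₀)/p₁} ≤ PN ≤ min{1,(1−p₀)/p₁}.
  lower = (p₁ − p₀)/p₁ = 0.248 / 0.441 ≈ 0.5624
  upper = min{1, (1 − p₀)/p₁} = 0.807 / 0.441 ≈ 1.8299 → capped at 1

0.562 ≤ PN ≤ 1.000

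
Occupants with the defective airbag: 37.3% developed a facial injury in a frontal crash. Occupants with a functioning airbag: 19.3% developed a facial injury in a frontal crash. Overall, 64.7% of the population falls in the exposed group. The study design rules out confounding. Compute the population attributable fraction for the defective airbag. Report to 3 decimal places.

PAF ≈ 0.376

p₁ = 0.373, p₀ = 0.193.
Overall risk P(Y=1) = π·p₁ + (1−π)·p₀ = 0.647×0.373 + 0.353×0.193 = 0.30946.
Under exogeneity, PAF = [P(Y=1) − p₀] / P(Y=1).
PAF = (0.30946 − 0.193) / 0.30946 ≈ 0.3763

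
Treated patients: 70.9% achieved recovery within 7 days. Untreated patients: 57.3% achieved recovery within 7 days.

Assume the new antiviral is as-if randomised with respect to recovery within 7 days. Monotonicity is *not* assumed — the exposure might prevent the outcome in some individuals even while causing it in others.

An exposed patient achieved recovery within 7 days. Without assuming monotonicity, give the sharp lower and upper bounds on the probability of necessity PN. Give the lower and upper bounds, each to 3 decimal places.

0.192 ≤ PN ≤ 0.602

p₁ = 0.709, p₀ = 0.573.
Under exogeneity alone the bounds on PN are max{0,(p₁−p₀)/p₁} ≤ PN ≤ min{1,(1−p₀)/p₁}.
  lower = (p₁ − p₀)/p₁ = 0.136 / 0.709 ≈ 0.1918
  upper = min{1, (1 − p₀)/p₁} = 0.427 / 0.709 ≈ 0.6023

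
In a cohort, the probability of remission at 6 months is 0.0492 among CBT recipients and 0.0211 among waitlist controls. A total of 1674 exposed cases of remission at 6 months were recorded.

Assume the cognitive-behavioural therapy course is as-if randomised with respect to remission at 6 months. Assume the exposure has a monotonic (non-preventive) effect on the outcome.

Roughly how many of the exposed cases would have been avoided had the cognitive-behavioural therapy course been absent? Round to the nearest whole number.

about 956 cases

Let p₁ = 0.0492, p₀ = 0.0211.
PN = (p₁ − p₀)/p₁ = (0.0492 − 0.0211) / 0.0492 ≈ 0.57114.
Attributable cases ≈ PN × (exposed cases) = 0.57114 × 1674 ≈ 956.09.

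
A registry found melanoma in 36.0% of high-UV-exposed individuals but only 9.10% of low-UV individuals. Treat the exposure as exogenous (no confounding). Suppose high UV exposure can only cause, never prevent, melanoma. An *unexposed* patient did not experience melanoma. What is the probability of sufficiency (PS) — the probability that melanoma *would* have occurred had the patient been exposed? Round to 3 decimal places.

p₁ = 0.36, p₀ = 0.091.
Under exogeneity and monotonicity, PS = (p₁ − p₀) / (1 − p₀).
PS = (0.36 − 0.091) / (1 − 0.091) = 0.269 / 0.909 ≈ 0.2959

PS ≈ 0.296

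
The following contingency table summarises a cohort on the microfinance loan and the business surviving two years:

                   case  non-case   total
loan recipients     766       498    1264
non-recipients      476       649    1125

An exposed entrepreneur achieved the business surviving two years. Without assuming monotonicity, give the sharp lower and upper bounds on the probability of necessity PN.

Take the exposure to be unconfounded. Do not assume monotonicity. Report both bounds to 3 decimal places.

p₁ = P(outcome | exposed) = 766/1264 = 0.60601
p₀ = P(outcome | unexposed) = 476/1125 = 0.42311
Under exogeneity alone the bounds on PN are max{0,(p₁−p₀)/p₁} ≤ PN ≤ min{1,(1−p₀)/p₁}.
  lower = (p₁ − p₀)/p₁ = 0.1829 / 0.60601 ≈ 0.3018
  upper = min{1, (1 − p₀)/p₁} = 0.57689 / 0.60601 ≈ 0.9519

0.302 ≤ PN ≤ 0.952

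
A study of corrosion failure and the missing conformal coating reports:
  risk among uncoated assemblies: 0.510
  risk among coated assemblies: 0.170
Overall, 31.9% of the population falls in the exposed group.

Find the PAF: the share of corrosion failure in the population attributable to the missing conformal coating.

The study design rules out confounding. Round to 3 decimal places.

Let p₁ = 0.51, p₀ = 0.17.
Overall risk P(Y=1) = π·p₁ + (1−π)·p₀ = 0.319×0.51 + 0.681×0.17 = 0.27846.
Under exogeneity, PAF = [P(Y=1) − p₀] / P(Y=1).
PAF = (0.27846 − 0.17) / 0.27846 ≈ 0.3895

PAF ≈ 0.389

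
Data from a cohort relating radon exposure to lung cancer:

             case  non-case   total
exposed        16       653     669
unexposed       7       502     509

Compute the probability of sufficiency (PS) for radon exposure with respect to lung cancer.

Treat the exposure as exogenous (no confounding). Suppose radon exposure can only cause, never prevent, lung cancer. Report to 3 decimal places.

PS ≈ 0.010

p₁ = P(outcome | exposed) = 16/669 = 0.023916
p₀ = P(outcome | unexposed) = 7/509 = 0.013752
Under exogeneity and monotonicity, PS = (p₁ − p₀) / (1 − p₀).
PS = (0.023916 − 0.013752) / (1 − 0.013752) = 0.010164 / 0.98625 ≈ 0.0103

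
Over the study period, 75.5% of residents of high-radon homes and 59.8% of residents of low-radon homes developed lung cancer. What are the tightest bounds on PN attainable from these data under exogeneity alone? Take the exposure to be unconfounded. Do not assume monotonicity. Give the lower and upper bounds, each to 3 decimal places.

0.208 ≤ PN ≤ 0.532

p₁ = 0.755, p₀ = 0.598.
Under exogeneity alone the bounds on PN are max{0,(p₁−p₀)/p₁} ≤ PN ≤ min{1,(1−p₀)/p₁}.
  lower = (p₁ − p₀)/p₁ = 0.157 / 0.755 ≈ 0.2079
  upper = min{1, (1 − p₀)/p₁} = 0.402 / 0.755 ≈ 0.5325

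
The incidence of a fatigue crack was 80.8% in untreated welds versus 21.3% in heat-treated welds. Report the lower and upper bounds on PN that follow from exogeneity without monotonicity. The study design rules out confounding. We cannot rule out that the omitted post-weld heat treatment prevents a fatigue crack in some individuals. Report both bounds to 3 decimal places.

0.736 ≤ PN ≤ 0.974

p₁ = 0.808, p₀ = 0.213.
Under exogeneity alone the bounds on PN are max{0,(p₁−p₀)/p₁} ≤ PN ≤ min{1,(1−p₀)/p₁}.
  lower = (p₁ − p₀)/p₁ = 0.595 / 0.808 ≈ 0.7364
  upper = min{1, (1 − p₀)/p₁} = 0.787 / 0.808 ≈ 0.9740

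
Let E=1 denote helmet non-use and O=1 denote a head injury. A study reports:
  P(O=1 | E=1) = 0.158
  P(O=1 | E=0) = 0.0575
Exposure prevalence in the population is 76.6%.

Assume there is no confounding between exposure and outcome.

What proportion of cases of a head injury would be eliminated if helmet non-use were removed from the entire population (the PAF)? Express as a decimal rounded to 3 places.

Let p₁ = 0.158, p₀ = 0.0575.
Overall risk P(Y=1) = π·p₁ + (1−π)·p₀ = 0.766×0.158 + 0.234×0.0575 = 0.13448.
Under exogeneity, PAF = [P(Y=1) − p₀] / P(Y=1).
PAF = (0.13448 − 0.0575) / 0.13448 ≈ 0.5724

PAF ≈ 0.572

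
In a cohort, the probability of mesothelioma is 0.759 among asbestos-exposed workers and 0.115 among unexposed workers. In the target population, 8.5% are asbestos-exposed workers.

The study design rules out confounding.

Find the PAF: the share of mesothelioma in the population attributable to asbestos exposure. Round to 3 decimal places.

Let p₁ = 0.759, p₀ = 0.115.
Overall risk P(Y=1) = π·p₁ + (1−π)·p₀ = 0.085×0.759 + 0.915×0.115 = 0.16974.
Under exogeneity, PAF = [P(Y=1) − p₀] / P(Y=1).
PAF = (0.16974 − 0.115) / 0.16974 ≈ 0.3225

PAF ≈ 0.322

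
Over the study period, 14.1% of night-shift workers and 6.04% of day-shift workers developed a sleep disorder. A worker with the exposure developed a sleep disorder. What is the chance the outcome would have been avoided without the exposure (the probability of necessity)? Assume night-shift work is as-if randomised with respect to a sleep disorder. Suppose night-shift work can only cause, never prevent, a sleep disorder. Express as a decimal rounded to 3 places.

p₁ = 0.141, p₀ = 0.0604.
Under exogeneity and monotonicity, PN = (p₁ − p₀) / p₁.
PN = (0.141 − 0.0604) / 0.141 = 0.0806 / 0.141 ≈ 0.5716

PN ≈ 0.572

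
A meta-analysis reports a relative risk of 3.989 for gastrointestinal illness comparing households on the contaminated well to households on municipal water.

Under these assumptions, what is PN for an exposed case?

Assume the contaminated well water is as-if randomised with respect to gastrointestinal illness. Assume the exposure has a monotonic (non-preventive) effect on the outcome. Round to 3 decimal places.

PN ≈ 0.749

Under exogeneity and monotonicity, PN = (RR − 1) / RR = 1 − 1/RR.
PN = (3.989 − 1) / 3.989 = 2.989 / 3.989 ≈ 0.7493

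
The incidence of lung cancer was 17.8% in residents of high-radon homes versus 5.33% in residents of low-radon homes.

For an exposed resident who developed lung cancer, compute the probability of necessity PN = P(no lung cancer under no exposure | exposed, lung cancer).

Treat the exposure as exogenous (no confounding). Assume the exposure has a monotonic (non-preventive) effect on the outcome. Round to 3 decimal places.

PN ≈ 0.701

p₁ = 0.178, p₀ = 0.0533.
Under exogeneity and monotonicity, PN = (p₁ − p₀) / p₁.
PN = (0.178 − 0.0533) / 0.178 = 0.1247 / 0.178 ≈ 0.7006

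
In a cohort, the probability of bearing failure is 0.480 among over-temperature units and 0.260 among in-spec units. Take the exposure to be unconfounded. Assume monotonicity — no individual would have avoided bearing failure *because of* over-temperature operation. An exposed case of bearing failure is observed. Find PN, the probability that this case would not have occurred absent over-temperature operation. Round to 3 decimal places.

Let p₁ = 0.48, p₀ = 0.26.
Under exogeneity and monotonicity, PN = (p₁ − p₀) / p₁.
PN = (0.48 − 0.26) / 0.48 = 0.22 / 0.48 ≈ 0.4583

PN ≈ 0.458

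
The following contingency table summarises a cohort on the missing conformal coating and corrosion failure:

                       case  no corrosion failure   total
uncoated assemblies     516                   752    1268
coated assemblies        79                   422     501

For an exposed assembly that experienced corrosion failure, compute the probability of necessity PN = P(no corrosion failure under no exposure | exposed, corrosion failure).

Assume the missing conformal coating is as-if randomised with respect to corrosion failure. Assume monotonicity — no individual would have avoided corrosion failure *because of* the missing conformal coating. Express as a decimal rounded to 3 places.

PN ≈ 0.613

p₁ = P(outcome | exposed) = 516/1268 = 0.40694
p₀ = P(outcome | unexposed) = 79/501 = 0.15768
Under exogeneity and monotonicity, PN = (p₁ − p₀)/p₁.
PN = (0.40694 − 0.15768) / 0.40694 ≈ 0.6125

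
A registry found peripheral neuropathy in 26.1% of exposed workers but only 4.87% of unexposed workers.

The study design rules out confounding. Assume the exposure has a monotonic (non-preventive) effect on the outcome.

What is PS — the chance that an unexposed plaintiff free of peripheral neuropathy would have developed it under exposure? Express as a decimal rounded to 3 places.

p₁ = 0.261, p₀ = 0.0487.
Under exogeneity and monotonicity, PS = (p₁ − p₀) / (1 − p₀).
PS = (0.261 − 0.0487) / (1 − 0.0487) = 0.2123 / 0.9513 ≈ 0.2232

PS ≈ 0.223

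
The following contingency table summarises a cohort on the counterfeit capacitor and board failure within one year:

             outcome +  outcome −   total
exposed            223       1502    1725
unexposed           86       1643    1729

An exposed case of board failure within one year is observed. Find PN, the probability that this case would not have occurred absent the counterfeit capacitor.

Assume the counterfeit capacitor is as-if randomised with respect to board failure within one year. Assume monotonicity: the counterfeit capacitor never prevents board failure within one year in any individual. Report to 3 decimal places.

PN ≈ 0.615

p₁ = P(outcome | exposed) = 223/1725 = 0.12928
p₀ = P(outcome | unexposed) = 86/1729 = 0.04974
Under exogeneity and monotonicity, PN = (p₁ − p₀)/p₁.
PN = (0.12928 − 0.04974) / 0.12928 ≈ 0.6152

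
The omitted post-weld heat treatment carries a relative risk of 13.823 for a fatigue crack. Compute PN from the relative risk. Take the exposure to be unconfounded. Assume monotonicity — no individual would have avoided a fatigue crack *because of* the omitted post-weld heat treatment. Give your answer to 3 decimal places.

Under exogeneity and monotonicity, PN = (RR − 1) / RR = 1 − 1/RR.
PN = (13.823 − 1) / 13.823 = 12.82 / 13.823 ≈ 0.9277

PN ≈ 0.928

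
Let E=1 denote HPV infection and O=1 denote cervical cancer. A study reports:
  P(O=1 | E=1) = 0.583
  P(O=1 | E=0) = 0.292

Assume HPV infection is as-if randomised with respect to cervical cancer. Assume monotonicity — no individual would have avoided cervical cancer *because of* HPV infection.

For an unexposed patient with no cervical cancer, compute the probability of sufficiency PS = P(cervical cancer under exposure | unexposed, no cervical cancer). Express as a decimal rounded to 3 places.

Let p₁ = 0.583, p₀ = 0.292.
Under exogeneity and monotonicity, PS = (p₁ − p₀) / (1 − p₀).
PS = (0.583 − 0.292) / (1 − 0.292) = 0.291 / 0.708 ≈ 0.4110

PS ≈ 0.411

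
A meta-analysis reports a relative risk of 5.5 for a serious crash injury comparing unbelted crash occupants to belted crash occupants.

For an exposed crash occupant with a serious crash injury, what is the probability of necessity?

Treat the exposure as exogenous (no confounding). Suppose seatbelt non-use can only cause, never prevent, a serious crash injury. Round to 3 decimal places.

Under exogeneity and monotonicity, PN = (RR − 1) / RR = 1 − 1/RR.
PN = (5.5 − 1) / 5.5 = 4.5 / 5.5 ≈ 0.8182

PN ≈ 0.818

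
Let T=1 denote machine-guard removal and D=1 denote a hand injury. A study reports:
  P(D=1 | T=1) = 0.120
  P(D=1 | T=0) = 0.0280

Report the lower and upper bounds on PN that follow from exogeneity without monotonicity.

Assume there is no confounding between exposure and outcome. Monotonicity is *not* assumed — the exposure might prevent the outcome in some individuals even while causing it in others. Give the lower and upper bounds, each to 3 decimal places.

0.767 ≤ PN ≤ 1.000

Let p₁ = 0.12, p₀ = 0.028.
Under exogeneity alone the bounds on PN are max{0,(p₁−p₀)/p₁} ≤ PN ≤ min{1,(1−p₀)/p₁}.
  lower = (p₁ − p₀)/p₁ = 0.092 / 0.12 ≈ 0.7667
  upper = min{1, (1 − p₀)/p₁} = 0.972 / 0.12 ≈ 8.1000 → capped at 1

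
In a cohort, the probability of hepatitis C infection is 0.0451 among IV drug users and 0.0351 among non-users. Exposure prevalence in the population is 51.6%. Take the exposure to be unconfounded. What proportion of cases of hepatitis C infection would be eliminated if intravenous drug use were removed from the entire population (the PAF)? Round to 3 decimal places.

Let p₁ = 0.0451, p₀ = 0.0351.
Overall risk P(Y=1) = π·p₁ + (1−π)·p₀ = 0.516×0.0451 + 0.484×0.0351 = 0.04026.
Under exogeneity, PAF = [P(Y=1) − p₀] / P(Y=1).
PAF = (0.04026 − 0.0351) / 0.04026 ≈ 0.1282

PAF ≈ 0.128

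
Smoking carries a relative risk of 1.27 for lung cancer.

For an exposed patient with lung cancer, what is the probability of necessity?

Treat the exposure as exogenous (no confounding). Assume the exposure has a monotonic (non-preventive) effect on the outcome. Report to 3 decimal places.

PN ≈ 0.213

Under exogeneity and monotonicity, PN = (RR − 1) / RR = 1 − 1/RR.
PN = (1.27 − 1) / 1.27 = 0.27 / 1.27 ≈ 0.2126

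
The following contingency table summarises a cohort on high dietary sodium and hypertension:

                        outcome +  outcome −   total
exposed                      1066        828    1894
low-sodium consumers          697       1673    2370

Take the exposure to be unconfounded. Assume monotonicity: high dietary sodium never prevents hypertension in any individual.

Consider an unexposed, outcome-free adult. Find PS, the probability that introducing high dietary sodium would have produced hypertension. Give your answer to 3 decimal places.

p₁ = P(outcome | exposed) = 1066/1894 = 0.56283
p₀ = P(outcome | unexposed) = 697/2370 = 0.29409
Under exogeneity and monotonicity, PS = (p₁ − p₀) / (1 − p₀).
PS = (0.56283 − 0.29409) / (1 − 0.29409) = 0.26874 / 0.70591 ≈ 0.3807

PS ≈ 0.381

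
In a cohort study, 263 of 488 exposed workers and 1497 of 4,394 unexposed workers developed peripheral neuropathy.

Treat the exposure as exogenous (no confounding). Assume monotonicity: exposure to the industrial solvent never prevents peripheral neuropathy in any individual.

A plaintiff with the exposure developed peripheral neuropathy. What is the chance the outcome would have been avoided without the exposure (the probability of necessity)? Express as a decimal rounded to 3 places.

PN ≈ 0.368

p₁ = P(outcome | exposed) = 263/488 = 0.53893
p₀ = P(outcome | unexposed) = 1497/4394 = 0.34069
Under exogeneity and monotonicity, PN = (p₁ − p₀) / p₁.
PN = (0.53893 − 0.34069) / 0.53893 = 0.19824 / 0.53893 ≈ 0.3678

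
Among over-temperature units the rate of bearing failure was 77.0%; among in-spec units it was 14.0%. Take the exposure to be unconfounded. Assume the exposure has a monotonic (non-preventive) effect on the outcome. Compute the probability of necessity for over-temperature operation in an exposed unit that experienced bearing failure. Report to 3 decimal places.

p₁ = 0.77, p₀ = 0.14.
Under exogeneity and monotonicity, PN = (p₁ − p₀) / p₁.
PN = (0.77 − 0.14) / 0.77 = 0.63 / 0.77 ≈ 0.8182

PN ≈ 0.818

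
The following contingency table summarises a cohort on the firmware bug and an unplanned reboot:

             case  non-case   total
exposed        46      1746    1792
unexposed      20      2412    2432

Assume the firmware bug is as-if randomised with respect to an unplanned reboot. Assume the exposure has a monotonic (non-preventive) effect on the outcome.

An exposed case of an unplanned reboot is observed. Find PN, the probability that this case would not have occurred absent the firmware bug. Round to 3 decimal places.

p₁ = P(outcome | exposed) = 46/1792 = 0.02567
p₀ = P(outcome | unexposed) = 20/2432 = 0.0082237
Under exogeneity and monotonicity, PN = (p₁ − p₀)/p₁.
PN = (0.02567 − 0.0082237) / 0.02567 ≈ 0.6796

PN ≈ 0.680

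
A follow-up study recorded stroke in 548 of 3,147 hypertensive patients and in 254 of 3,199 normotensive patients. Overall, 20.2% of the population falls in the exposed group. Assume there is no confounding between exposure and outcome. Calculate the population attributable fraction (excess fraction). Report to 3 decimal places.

PAF ≈ 0.194

p₁ = P(outcome | exposed) = 548/3147 = 0.17413
p₀ = P(outcome | unexposed) = 254/3199 = 0.0794
Overall risk P(Y=1) = π·p₁ + (1−π)·p₀ = 0.202×0.17413 + 0.798×0.0794 = 0.098536.
Under exogeneity, PAF = [P(Y=1) − p₀] / P(Y=1).
PAF = (0.098536 − 0.0794) / 0.098536 ≈ 0.1942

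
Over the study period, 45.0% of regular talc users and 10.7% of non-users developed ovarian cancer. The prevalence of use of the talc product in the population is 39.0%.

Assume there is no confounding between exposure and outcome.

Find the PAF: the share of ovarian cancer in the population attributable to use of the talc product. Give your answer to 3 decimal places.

PAF ≈ 0.556

p₁ = 0.45, p₀ = 0.107.
Overall risk P(Y=1) = π·p₁ + (1−π)·p₀ = 0.39×0.45 + 0.61×0.107 = 0.24077.
Under exogeneity, PAF = [P(Y=1) − p₀] / P(Y=1).
PAF = (0.24077 − 0.107) / 0.24077 ≈ 0.5556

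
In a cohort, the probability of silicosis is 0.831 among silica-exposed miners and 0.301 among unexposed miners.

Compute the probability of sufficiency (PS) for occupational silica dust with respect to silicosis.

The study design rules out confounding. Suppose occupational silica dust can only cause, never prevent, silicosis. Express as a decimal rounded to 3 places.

Let p₁ = 0.831, p₀ = 0.301.
Under exogeneity and monotonicity, PS = (p₁ − p₀) / (1 − p₀).
PS = (0.831 − 0.301) / (1 − 0.301) = 0.53 / 0.699 ≈ 0.7582

PS ≈ 0.758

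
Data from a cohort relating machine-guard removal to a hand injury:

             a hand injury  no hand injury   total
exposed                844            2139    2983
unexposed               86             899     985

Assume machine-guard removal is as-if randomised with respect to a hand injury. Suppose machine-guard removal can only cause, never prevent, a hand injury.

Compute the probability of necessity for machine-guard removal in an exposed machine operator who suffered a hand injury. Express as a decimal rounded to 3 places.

PN ≈ 0.691

p₁ = P(outcome | exposed) = 844/2983 = 0.28294
p₀ = P(outcome | unexposed) = 86/985 = 0.08731
Under exogeneity and monotonicity, PN = (p₁ − p₀) / p₁.
PN = (0.28294 − 0.08731) / 0.28294 = 0.19563 / 0.28294 ≈ 0.6914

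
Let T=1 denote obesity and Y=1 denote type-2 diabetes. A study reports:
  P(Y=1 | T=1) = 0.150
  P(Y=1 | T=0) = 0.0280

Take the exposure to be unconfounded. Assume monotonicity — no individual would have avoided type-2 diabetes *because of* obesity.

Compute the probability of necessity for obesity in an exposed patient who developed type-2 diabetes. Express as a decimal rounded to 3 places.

PN ≈ 0.813

Let p₁ = 0.15, p₀ = 0.028.
Under exogeneity and monotonicity, PN = (p₁ − p₀) / p₁.
PN = (0.15 − 0.028) / 0.15 = 0.122 / 0.15 ≈ 0.8133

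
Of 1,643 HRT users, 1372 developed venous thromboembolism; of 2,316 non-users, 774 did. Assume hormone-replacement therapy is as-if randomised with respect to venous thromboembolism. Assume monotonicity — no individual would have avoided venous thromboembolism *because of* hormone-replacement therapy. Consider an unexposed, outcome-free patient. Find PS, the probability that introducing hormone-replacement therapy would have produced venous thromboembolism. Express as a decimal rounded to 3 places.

PS ≈ 0.752

p₁ = P(outcome | exposed) = 1372/1643 = 0.83506
p₀ = P(outcome | unexposed) = 774/2316 = 0.3342
Under exogeneity and monotonicity, PS = (p₁ − p₀) / (1 − p₀).
PS = (0.83506 − 0.3342) / (1 − 0.3342) = 0.50086 / 0.6658 ≈ 0.7523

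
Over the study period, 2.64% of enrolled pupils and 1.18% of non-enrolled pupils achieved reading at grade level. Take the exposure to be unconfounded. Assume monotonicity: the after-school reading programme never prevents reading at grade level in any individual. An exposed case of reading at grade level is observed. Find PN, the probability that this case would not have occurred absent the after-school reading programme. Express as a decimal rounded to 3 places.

p₁ = 0.0264, p₀ = 0.0118.
Under exogeneity and monotonicity, PN = (p₁ − p₀) / p₁.
PN = (0.0264 − 0.0118) / 0.0264 = 0.0146 / 0.0264 ≈ 0.5530

PN ≈ 0.553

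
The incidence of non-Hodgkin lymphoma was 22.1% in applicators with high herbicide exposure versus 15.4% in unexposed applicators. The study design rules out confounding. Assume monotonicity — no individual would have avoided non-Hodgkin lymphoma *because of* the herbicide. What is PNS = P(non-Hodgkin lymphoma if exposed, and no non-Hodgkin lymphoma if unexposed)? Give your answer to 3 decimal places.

PNS ≈ 0.067

p₁ = 0.221, p₀ = 0.154.
Under exogeneity and monotonicity, PNS = p₁ − p₀.
PNS = 0.221 − 0.154 = 0.067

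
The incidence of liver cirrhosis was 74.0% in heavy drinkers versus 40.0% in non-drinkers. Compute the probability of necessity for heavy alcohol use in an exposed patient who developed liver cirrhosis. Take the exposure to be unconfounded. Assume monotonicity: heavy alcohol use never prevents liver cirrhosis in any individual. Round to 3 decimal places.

PN ≈ 0.459

p₁ = 0.74, p₀ = 0.4.
Under exogeneity and monotonicity, PN = (p₁ − p₀) / p₁.
PN = (0.74 − 0.4) / 0.74 = 0.34 / 0.74 ≈ 0.4595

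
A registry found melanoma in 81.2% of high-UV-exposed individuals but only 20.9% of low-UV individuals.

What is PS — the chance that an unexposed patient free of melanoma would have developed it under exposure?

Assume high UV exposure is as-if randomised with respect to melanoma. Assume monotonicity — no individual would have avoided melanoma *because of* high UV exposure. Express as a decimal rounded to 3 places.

PS ≈ 0.762

p₁ = 0.812, p₀ = 0.209.
Under exogeneity and monotonicity, PS = (p₁ − p₀) / (1 − p₀).
PS = (0.812 − 0.209) / (1 − 0.209) = 0.603 / 0.791 ≈ 0.7623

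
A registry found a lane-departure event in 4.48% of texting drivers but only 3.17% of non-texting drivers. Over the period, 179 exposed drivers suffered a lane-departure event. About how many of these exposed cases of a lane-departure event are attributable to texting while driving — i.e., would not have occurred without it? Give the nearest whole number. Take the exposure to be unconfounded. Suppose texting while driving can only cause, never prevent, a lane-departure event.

about 52 cases

p₁ = 0.0448, p₀ = 0.0317.
PN = (p₁ − p₀)/p₁ = (0.0448 − 0.0317) / 0.0448 ≈ 0.29241.
Attributable cases ≈ PN × (exposed cases) = 0.29241 × 179 ≈ 52.34.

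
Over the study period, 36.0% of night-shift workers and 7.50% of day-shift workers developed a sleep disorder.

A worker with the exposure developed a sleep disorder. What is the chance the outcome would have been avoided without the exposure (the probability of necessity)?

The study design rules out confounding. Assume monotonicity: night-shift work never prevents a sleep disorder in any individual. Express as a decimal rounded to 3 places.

p₁ = 0.36, p₀ = 0.075.
Under exogeneity and monotonicity, PN = (p₁ − p₀) / p₁.
PN = (0.36 − 0.075) / 0.36 = 0.285 / 0.36 ≈ 0.7917

PN ≈ 0.792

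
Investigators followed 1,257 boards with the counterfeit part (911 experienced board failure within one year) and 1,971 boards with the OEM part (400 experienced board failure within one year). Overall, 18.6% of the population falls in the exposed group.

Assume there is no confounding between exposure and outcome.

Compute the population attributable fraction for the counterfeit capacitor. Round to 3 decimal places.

PAF ≈ 0.324

p₁ = P(outcome | exposed) = 911/1257 = 0.72474
p₀ = P(outcome | unexposed) = 400/1971 = 0.20294
Overall risk P(Y=1) = π·p₁ + (1−π)·p₀ = 0.186×0.72474 + 0.814×0.20294 = 0.3.
Under exogeneity, PAF = [P(Y=1) − p₀] / P(Y=1).
PAF = (0.3 − 0.20294) / 0.3 ≈ 0.3235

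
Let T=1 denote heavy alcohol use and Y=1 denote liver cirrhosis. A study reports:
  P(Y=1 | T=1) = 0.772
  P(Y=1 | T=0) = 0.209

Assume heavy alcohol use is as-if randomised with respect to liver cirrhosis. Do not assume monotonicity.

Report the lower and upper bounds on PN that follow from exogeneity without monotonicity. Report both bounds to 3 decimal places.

0.729 ≤ PN ≤ 1.000

Let p₁ = 0.772, p₀ = 0.209.
Under exogeneity alone the bounds on PN are max{0,(p₁−p₀)/p₁} ≤ PN ≤ min{1,(1−p₀)/p₁}.
  lower = (p₁ − p₀)/p₁ = 0.563 / 0.772 ≈ 0.7293
  upper = min{1, (1 − p₀)/p₁} = 0.791 / 0.772 ≈ 1.0246 → capped at 1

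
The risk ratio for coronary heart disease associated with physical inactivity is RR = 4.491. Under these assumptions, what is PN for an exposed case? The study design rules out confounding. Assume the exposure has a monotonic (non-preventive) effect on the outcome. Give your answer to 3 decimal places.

PN ≈ 0.777

Under exogeneity and monotonicity, PN = (RR − 1) / RR = 1 − 1/RR.
PN = (4.491 − 1) / 4.491 = 3.491 / 4.491 ≈ 0.7773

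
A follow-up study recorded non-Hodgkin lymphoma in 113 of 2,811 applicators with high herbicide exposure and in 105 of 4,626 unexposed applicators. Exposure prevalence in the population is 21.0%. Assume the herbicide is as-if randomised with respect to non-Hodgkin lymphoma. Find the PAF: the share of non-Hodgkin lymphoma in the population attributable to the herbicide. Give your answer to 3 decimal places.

p₁ = P(outcome | exposed) = 113/2811 = 0.040199
p₀ = P(outcome | unexposed) = 105/4626 = 0.022698
Overall risk P(Y=1) = π·p₁ + (1−π)·p₀ = 0.21×0.040199 + 0.79×0.022698 = 0.026373.
Under exogeneity, PAF = [P(Y=1) − p₀] / P(Y=1).
PAF = (0.026373 − 0.022698) / 0.026373 ≈ 0.1394

PAF ≈ 0.139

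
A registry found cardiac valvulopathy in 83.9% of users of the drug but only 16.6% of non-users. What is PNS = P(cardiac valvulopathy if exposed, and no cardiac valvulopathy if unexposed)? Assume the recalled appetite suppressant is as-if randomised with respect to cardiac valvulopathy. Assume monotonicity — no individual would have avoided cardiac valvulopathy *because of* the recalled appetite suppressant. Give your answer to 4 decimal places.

p₁ = 0.839, p₀ = 0.166.
Under exogeneity and monotonicity, PNS = p₁ − p₀.
PNS = 0.839 − 0.166 = 0.673

PNS ≈ 0.6730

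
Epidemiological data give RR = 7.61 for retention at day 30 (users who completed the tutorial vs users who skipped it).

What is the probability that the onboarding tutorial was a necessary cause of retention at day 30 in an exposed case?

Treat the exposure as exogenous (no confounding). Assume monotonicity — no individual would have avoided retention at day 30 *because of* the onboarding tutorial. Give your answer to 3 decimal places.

Under exogeneity and monotonicity, PN = (RR − 1) / RR = 1 − 1/RR.
PN = (7.61 − 1) / 7.61 = 6.61 / 7.61 ≈ 0.8686

PN ≈ 0.869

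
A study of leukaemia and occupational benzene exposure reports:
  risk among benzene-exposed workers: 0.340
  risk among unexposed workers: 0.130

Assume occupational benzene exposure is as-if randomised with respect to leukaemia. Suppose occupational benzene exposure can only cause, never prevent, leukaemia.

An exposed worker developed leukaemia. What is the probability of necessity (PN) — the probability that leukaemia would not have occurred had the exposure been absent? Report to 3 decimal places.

PN ≈ 0.618

Let p₁ = 0.34, p₀ = 0.13.
Under exogeneity and monotonicity, PN = (p₁ − p₀) / p₁.
PN = (0.34 − 0.13) / 0.34 = 0.21 / 0.34 ≈ 0.6176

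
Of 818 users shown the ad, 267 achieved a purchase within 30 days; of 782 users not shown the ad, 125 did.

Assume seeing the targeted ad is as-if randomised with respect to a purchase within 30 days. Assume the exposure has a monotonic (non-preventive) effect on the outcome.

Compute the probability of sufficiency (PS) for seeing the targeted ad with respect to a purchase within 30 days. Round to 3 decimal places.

p₁ = P(outcome | exposed) = 267/818 = 0.32641
p₀ = P(outcome | unexposed) = 125/782 = 0.15985
Under exogeneity and monotonicity, PS = (p₁ − p₀) / (1 − p₀).
PS = (0.32641 − 0.15985) / (1 − 0.15985) = 0.16656 / 0.84015 ≈ 0.1982

PS ≈ 0.198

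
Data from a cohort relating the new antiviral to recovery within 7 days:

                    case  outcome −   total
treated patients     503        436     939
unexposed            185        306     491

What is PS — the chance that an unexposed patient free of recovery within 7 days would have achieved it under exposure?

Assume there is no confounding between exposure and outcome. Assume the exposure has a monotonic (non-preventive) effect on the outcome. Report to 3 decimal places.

PS ≈ 0.255

p₁ = P(outcome | exposed) = 503/939 = 0.53568
p₀ = P(outcome | unexposed) = 185/491 = 0.37678
Under exogeneity and monotonicity, PS = (p₁ − p₀)/(1 − p₀).
PS = (0.53568 − 0.37678) / 0.62322 ≈ 0.2550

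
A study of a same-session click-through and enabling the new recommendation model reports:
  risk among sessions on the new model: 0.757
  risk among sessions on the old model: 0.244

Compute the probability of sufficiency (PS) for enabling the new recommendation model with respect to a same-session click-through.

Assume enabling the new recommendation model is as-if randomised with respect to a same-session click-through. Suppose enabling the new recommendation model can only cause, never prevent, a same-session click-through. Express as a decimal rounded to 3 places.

Let p₁ = 0.757, p₀ = 0.244.
Under exogeneity and monotonicity, PS = (p₁ − p₀) / (1 − p₀).
PS = (0.757 − 0.244) / (1 − 0.244) = 0.513 / 0.756 ≈ 0.6786

PS ≈ 0.679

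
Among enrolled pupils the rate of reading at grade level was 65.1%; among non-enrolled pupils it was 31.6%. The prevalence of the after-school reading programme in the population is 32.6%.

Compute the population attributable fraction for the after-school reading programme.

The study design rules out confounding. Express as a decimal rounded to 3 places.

PAF ≈ 0.257

p₁ = 0.651, p₀ = 0.316.
Overall risk P(Y=1) = π·p₁ + (1−π)·p₀ = 0.326×0.651 + 0.674×0.316 = 0.42521.
Under exogeneity, PAF = [P(Y=1) − p₀] / P(Y=1).
PAF = (0.42521 − 0.316) / 0.42521 ≈ 0.2568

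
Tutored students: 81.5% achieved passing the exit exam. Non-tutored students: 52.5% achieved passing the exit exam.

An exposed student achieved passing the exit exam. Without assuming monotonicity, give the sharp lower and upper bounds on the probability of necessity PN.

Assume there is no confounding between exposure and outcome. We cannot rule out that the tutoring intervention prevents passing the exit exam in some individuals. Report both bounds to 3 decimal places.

p₁ = 0.815, p₀ = 0.525.
Under exogeneity alone the bounds on PN are max{0,(p₁−p₀)/p₁} ≤ PN ≤ min{1,(1−p₀)/p₁}.
  lower = (p₁ − p₀)/p₁ = 0.29 / 0.815 ≈ 0.3558
  upper = min{1, (1 − p₀)/p₁} = 0.475 / 0.815 ≈ 0.5828

0.356 ≤ PN ≤ 0.583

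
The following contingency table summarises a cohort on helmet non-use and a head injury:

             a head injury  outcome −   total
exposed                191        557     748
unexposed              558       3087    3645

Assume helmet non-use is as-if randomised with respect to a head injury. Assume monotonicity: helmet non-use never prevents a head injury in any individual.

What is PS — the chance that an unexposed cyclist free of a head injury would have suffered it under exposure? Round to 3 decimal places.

p₁ = P(outcome | exposed) = 191/748 = 0.25535
p₀ = P(outcome | unexposed) = 558/3645 = 0.15309
Under exogeneity and monotonicity, PS = (p₁ − p₀) / (1 − p₀).
PS = (0.25535 − 0.15309) / (1 − 0.15309) = 0.10226 / 0.84691 ≈ 0.1207

PS ≈ 0.121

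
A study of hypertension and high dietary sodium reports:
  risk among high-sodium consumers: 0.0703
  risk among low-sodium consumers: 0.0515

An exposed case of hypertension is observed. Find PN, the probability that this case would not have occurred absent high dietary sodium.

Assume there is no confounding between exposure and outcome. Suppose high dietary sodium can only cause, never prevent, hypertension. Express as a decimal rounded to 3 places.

Let p₁ = 0.0703, p₀ = 0.0515.
Under exogeneity and monotonicity, PN = (p₁ − p₀) / p₁.
PN = (0.0703 − 0.0515) / 0.0703 = 0.0188 / 0.0703 ≈ 0.2674

PN ≈ 0.267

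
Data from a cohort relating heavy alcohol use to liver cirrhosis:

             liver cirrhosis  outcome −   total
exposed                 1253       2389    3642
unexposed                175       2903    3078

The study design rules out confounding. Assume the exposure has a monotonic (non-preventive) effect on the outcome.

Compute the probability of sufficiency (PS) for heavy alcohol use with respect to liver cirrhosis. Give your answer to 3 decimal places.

p₁ = P(outcome | exposed) = 1253/3642 = 0.34404
p₀ = P(outcome | unexposed) = 175/3078 = 0.056855
Under exogeneity and monotonicity, PS = (p₁ − p₀)/(1 − p₀).
PS = (0.34404 − 0.056855) / 0.94314 ≈ 0.3045

PS ≈ 0.304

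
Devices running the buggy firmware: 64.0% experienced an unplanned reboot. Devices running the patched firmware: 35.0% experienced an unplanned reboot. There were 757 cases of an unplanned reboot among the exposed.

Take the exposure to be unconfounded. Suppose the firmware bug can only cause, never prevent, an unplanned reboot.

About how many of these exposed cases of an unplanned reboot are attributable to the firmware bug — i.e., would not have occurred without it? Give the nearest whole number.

about 343 cases

p₁ = 0.64, p₀ = 0.35.
PN = (p₁ − p₀)/p₁ = (0.64 − 0.35) / 0.64 ≈ 0.45313.
Attributable cases ≈ PN × (exposed cases) = 0.45313 × 757 ≈ 343.02.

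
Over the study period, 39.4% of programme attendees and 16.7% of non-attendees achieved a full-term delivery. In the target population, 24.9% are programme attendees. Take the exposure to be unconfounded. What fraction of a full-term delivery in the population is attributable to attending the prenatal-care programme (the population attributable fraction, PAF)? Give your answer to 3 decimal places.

PAF ≈ 0.253

p₁ = 0.394, p₀ = 0.167.
Overall risk P(Y=1) = π·p₁ + (1−π)·p₀ = 0.249×0.394 + 0.751×0.167 = 0.22352.
Under exogeneity, PAF = [P(Y=1) − p₀] / P(Y=1).
PAF = (0.22352 − 0.167) / 0.22352 ≈ 0.2529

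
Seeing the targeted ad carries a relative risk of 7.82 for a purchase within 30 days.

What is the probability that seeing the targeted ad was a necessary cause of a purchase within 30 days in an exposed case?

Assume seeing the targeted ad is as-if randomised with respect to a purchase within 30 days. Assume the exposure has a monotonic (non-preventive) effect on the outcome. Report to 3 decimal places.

Under exogeneity and monotonicity, PN = (RR − 1) / RR = 1 − 1/RR.
PN = (7.82 − 1) / 7.82 = 6.82 / 7.82 ≈ 0.8721

PN ≈ 0.872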